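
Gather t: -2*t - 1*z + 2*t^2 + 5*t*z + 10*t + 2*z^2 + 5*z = 2*t^2 + t*(5*z + 8) + 2*z^2 + 4*z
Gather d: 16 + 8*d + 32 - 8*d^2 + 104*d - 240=-8*d^2 + 112*d - 192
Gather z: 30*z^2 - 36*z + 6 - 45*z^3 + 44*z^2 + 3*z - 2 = -45*z^3 + 74*z^2 - 33*z + 4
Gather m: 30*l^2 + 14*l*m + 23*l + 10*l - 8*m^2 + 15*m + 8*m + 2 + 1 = 30*l^2 + 33*l - 8*m^2 + m*(14*l + 23) + 3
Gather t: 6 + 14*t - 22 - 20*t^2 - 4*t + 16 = -20*t^2 + 10*t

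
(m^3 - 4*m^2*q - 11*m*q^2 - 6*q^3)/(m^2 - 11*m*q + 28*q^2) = (m^3 - 4*m^2*q - 11*m*q^2 - 6*q^3)/(m^2 - 11*m*q + 28*q^2)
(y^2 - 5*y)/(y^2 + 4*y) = (y - 5)/(y + 4)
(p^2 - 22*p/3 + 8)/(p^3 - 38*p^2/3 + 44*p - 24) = (3*p - 4)/(3*p^2 - 20*p + 12)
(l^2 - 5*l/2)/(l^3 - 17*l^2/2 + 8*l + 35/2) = l/(l^2 - 6*l - 7)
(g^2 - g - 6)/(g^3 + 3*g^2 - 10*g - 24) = 1/(g + 4)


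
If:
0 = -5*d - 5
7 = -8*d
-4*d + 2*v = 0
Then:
No Solution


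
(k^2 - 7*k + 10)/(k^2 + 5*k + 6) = (k^2 - 7*k + 10)/(k^2 + 5*k + 6)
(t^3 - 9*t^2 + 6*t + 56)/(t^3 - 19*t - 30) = (t^2 - 11*t + 28)/(t^2 - 2*t - 15)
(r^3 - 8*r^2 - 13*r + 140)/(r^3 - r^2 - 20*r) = (r - 7)/r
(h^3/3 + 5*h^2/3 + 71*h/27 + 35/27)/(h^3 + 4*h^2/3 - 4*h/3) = (9*h^3 + 45*h^2 + 71*h + 35)/(9*h*(3*h^2 + 4*h - 4))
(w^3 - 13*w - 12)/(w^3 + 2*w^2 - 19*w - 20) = (w + 3)/(w + 5)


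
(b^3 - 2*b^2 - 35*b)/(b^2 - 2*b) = (b^2 - 2*b - 35)/(b - 2)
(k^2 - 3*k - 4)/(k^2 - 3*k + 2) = (k^2 - 3*k - 4)/(k^2 - 3*k + 2)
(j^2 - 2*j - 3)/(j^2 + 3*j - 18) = (j + 1)/(j + 6)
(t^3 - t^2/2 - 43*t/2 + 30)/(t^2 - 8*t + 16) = (2*t^2 + 7*t - 15)/(2*(t - 4))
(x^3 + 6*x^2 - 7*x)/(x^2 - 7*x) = (x^2 + 6*x - 7)/(x - 7)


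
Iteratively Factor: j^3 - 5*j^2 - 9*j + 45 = (j - 5)*(j^2 - 9) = (j - 5)*(j + 3)*(j - 3)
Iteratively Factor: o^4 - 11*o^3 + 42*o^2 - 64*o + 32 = (o - 4)*(o^3 - 7*o^2 + 14*o - 8) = (o - 4)*(o - 2)*(o^2 - 5*o + 4) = (o - 4)^2*(o - 2)*(o - 1)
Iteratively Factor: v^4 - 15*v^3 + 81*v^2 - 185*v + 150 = (v - 3)*(v^3 - 12*v^2 + 45*v - 50) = (v - 5)*(v - 3)*(v^2 - 7*v + 10) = (v - 5)^2*(v - 3)*(v - 2)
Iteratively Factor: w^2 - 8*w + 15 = (w - 3)*(w - 5)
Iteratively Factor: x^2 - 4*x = (x)*(x - 4)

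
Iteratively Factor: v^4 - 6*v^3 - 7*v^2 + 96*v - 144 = (v + 4)*(v^3 - 10*v^2 + 33*v - 36) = (v - 3)*(v + 4)*(v^2 - 7*v + 12) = (v - 3)^2*(v + 4)*(v - 4)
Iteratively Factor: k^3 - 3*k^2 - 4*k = (k)*(k^2 - 3*k - 4) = k*(k + 1)*(k - 4)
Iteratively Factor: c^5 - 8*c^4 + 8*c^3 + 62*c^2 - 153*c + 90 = (c - 1)*(c^4 - 7*c^3 + c^2 + 63*c - 90) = (c - 5)*(c - 1)*(c^3 - 2*c^2 - 9*c + 18) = (c - 5)*(c - 3)*(c - 1)*(c^2 + c - 6) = (c - 5)*(c - 3)*(c - 2)*(c - 1)*(c + 3)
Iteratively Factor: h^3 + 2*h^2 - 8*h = (h)*(h^2 + 2*h - 8) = h*(h - 2)*(h + 4)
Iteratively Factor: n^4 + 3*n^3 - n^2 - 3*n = (n)*(n^3 + 3*n^2 - n - 3) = n*(n + 3)*(n^2 - 1) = n*(n - 1)*(n + 3)*(n + 1)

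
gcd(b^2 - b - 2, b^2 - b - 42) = 1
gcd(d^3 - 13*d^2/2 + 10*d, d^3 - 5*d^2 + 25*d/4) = d^2 - 5*d/2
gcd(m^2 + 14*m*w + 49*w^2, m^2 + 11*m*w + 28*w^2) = m + 7*w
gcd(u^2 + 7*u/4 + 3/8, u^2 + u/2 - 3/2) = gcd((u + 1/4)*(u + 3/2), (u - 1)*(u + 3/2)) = u + 3/2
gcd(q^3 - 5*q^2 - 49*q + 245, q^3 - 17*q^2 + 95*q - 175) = q^2 - 12*q + 35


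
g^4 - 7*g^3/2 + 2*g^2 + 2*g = g*(g - 2)^2*(g + 1/2)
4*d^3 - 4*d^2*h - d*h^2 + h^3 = (-2*d + h)*(-d + h)*(2*d + h)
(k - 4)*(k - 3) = k^2 - 7*k + 12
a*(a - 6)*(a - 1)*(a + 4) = a^4 - 3*a^3 - 22*a^2 + 24*a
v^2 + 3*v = v*(v + 3)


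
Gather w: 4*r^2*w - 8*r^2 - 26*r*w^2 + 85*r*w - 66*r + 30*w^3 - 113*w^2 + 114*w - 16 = -8*r^2 - 66*r + 30*w^3 + w^2*(-26*r - 113) + w*(4*r^2 + 85*r + 114) - 16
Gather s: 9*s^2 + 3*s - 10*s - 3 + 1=9*s^2 - 7*s - 2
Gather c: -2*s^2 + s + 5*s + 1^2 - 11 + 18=-2*s^2 + 6*s + 8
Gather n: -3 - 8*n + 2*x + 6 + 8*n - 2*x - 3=0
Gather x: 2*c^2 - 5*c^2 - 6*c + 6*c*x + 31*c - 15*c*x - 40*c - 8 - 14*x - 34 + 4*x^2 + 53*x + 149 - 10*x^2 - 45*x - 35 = -3*c^2 - 15*c - 6*x^2 + x*(-9*c - 6) + 72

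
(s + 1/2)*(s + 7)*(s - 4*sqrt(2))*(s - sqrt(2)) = s^4 - 5*sqrt(2)*s^3 + 15*s^3/2 - 75*sqrt(2)*s^2/2 + 23*s^2/2 - 35*sqrt(2)*s/2 + 60*s + 28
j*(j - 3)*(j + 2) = j^3 - j^2 - 6*j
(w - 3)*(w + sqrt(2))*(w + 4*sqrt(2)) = w^3 - 3*w^2 + 5*sqrt(2)*w^2 - 15*sqrt(2)*w + 8*w - 24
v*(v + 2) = v^2 + 2*v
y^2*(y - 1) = y^3 - y^2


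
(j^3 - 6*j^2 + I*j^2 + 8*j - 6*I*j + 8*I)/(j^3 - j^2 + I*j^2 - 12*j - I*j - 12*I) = (j - 2)/(j + 3)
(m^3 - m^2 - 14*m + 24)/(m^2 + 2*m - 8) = m - 3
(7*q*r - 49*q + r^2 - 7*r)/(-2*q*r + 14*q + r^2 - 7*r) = (-7*q - r)/(2*q - r)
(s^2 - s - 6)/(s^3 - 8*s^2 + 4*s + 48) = (s - 3)/(s^2 - 10*s + 24)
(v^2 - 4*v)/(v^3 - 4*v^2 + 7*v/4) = 4*(v - 4)/(4*v^2 - 16*v + 7)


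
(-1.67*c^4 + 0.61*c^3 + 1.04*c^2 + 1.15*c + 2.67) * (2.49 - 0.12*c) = 0.2004*c^5 - 4.2315*c^4 + 1.3941*c^3 + 2.4516*c^2 + 2.5431*c + 6.6483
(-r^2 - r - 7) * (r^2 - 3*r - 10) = -r^4 + 2*r^3 + 6*r^2 + 31*r + 70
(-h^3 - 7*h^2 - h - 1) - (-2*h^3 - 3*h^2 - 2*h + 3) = h^3 - 4*h^2 + h - 4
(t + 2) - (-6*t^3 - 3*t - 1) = 6*t^3 + 4*t + 3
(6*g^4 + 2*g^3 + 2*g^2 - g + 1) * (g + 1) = 6*g^5 + 8*g^4 + 4*g^3 + g^2 + 1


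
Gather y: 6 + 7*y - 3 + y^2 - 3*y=y^2 + 4*y + 3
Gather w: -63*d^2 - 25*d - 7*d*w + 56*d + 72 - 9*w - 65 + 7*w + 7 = -63*d^2 + 31*d + w*(-7*d - 2) + 14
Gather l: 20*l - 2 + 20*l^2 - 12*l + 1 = 20*l^2 + 8*l - 1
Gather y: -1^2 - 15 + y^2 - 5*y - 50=y^2 - 5*y - 66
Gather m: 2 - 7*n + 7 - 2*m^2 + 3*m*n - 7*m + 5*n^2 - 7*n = -2*m^2 + m*(3*n - 7) + 5*n^2 - 14*n + 9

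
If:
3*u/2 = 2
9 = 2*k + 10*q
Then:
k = 9/2 - 5*q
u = 4/3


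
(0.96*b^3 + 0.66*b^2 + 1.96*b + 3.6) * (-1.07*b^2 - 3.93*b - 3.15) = -1.0272*b^5 - 4.479*b^4 - 7.715*b^3 - 13.6338*b^2 - 20.322*b - 11.34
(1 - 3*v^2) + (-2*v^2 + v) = -5*v^2 + v + 1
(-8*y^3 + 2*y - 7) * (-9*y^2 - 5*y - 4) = 72*y^5 + 40*y^4 + 14*y^3 + 53*y^2 + 27*y + 28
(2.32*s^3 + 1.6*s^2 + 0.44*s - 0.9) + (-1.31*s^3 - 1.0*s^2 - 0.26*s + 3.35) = 1.01*s^3 + 0.6*s^2 + 0.18*s + 2.45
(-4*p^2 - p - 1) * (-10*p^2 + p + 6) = 40*p^4 + 6*p^3 - 15*p^2 - 7*p - 6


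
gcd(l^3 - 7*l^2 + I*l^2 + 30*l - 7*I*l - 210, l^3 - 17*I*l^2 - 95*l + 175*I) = l - 5*I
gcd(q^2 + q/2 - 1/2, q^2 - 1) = q + 1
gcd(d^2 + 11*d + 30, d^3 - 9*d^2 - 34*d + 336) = d + 6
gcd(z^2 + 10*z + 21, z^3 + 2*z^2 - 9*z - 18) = z + 3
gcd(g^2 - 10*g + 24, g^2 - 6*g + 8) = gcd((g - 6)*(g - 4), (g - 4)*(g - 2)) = g - 4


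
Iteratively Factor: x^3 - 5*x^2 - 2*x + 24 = (x - 4)*(x^2 - x - 6) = (x - 4)*(x + 2)*(x - 3)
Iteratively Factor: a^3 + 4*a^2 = (a)*(a^2 + 4*a) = a*(a + 4)*(a)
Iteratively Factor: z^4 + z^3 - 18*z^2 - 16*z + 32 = (z - 4)*(z^3 + 5*z^2 + 2*z - 8) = (z - 4)*(z + 4)*(z^2 + z - 2) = (z - 4)*(z - 1)*(z + 4)*(z + 2)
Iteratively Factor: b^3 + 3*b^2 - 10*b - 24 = (b + 4)*(b^2 - b - 6) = (b + 2)*(b + 4)*(b - 3)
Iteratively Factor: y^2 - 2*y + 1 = (y - 1)*(y - 1)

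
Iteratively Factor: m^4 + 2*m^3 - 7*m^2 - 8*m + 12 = (m + 3)*(m^3 - m^2 - 4*m + 4) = (m - 1)*(m + 3)*(m^2 - 4) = (m - 1)*(m + 2)*(m + 3)*(m - 2)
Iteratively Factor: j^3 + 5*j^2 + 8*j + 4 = (j + 2)*(j^2 + 3*j + 2) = (j + 1)*(j + 2)*(j + 2)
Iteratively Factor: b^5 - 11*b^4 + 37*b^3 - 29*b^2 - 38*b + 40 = (b - 5)*(b^4 - 6*b^3 + 7*b^2 + 6*b - 8) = (b - 5)*(b - 4)*(b^3 - 2*b^2 - b + 2) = (b - 5)*(b - 4)*(b + 1)*(b^2 - 3*b + 2) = (b - 5)*(b - 4)*(b - 1)*(b + 1)*(b - 2)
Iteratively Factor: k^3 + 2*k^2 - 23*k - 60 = (k + 3)*(k^2 - k - 20) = (k + 3)*(k + 4)*(k - 5)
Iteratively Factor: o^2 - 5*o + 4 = (o - 4)*(o - 1)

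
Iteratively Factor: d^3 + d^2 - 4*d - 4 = (d + 2)*(d^2 - d - 2) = (d - 2)*(d + 2)*(d + 1)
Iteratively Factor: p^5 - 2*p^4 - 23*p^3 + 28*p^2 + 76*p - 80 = (p - 2)*(p^4 - 23*p^2 - 18*p + 40) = (p - 2)*(p + 4)*(p^3 - 4*p^2 - 7*p + 10) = (p - 5)*(p - 2)*(p + 4)*(p^2 + p - 2) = (p - 5)*(p - 2)*(p + 2)*(p + 4)*(p - 1)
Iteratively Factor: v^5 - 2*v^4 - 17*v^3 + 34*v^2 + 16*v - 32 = (v - 2)*(v^4 - 17*v^2 + 16) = (v - 4)*(v - 2)*(v^3 + 4*v^2 - v - 4) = (v - 4)*(v - 2)*(v - 1)*(v^2 + 5*v + 4) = (v - 4)*(v - 2)*(v - 1)*(v + 4)*(v + 1)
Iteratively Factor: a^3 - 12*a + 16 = (a - 2)*(a^2 + 2*a - 8) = (a - 2)^2*(a + 4)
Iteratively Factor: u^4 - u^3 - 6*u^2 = (u)*(u^3 - u^2 - 6*u) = u*(u + 2)*(u^2 - 3*u) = u*(u - 3)*(u + 2)*(u)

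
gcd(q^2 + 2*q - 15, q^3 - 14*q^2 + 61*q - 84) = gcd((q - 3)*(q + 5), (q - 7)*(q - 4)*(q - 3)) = q - 3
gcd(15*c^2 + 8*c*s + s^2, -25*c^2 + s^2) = 5*c + s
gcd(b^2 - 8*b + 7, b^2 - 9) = 1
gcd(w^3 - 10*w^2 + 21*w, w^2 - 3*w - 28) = w - 7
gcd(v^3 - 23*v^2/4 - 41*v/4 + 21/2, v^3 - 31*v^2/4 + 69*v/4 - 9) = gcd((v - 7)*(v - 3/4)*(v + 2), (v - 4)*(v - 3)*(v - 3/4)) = v - 3/4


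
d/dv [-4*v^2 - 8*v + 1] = -8*v - 8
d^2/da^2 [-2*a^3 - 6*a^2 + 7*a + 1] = -12*a - 12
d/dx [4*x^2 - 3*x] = 8*x - 3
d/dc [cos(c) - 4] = -sin(c)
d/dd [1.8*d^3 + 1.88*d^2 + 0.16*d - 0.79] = 5.4*d^2 + 3.76*d + 0.16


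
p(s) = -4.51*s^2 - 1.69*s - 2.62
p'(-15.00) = 133.61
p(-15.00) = -992.02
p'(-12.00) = 106.55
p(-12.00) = -631.78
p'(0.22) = -3.67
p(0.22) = -3.21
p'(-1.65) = 13.19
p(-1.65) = -12.11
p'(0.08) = -2.41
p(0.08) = -2.78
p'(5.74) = -53.46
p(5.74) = -160.91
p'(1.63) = -16.39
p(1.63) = -17.36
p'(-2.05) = 16.80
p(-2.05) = -18.11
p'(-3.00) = 25.37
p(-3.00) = -38.14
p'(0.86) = -9.45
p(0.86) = -7.41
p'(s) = -9.02*s - 1.69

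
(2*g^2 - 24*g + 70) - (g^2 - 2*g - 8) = g^2 - 22*g + 78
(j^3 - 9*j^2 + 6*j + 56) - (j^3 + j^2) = -10*j^2 + 6*j + 56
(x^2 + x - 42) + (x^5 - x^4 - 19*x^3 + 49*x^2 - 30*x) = x^5 - x^4 - 19*x^3 + 50*x^2 - 29*x - 42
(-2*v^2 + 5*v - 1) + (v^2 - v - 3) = -v^2 + 4*v - 4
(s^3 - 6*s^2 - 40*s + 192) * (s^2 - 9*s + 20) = s^5 - 15*s^4 + 34*s^3 + 432*s^2 - 2528*s + 3840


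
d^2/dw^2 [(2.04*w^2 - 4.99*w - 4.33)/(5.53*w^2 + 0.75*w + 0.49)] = (5.6843418860808e-14*w^4 - 322.119182*w^3 - 827.65851*w^2 - 26.623632*w + 23.24201)/(169.112377*w^6 + 68.807025*w^5 + 54.285798*w^4 + 12.615525*w^3 + 4.810134*w^2 + 0.540225*w + 0.117649)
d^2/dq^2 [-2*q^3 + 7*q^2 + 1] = 14 - 12*q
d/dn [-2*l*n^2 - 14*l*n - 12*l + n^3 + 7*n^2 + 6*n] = -4*l*n - 14*l + 3*n^2 + 14*n + 6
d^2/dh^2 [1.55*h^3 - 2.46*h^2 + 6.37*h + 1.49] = 9.3*h - 4.92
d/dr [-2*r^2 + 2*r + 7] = 2 - 4*r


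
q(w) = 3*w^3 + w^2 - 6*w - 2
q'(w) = 9*w^2 + 2*w - 6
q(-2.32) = -20.16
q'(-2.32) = 37.80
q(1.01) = -3.95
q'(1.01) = 5.20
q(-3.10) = -63.16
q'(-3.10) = 74.29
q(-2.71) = -38.10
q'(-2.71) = 54.68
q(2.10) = 17.59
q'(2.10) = 37.89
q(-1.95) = -8.74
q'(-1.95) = 24.32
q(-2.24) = -17.26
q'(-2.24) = 34.68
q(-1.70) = -3.65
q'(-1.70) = 16.61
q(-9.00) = -2054.00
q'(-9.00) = 705.00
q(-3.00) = -56.00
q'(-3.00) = 69.00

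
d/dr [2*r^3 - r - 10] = 6*r^2 - 1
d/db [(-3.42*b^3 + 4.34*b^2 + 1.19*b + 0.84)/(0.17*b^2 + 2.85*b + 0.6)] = (-0.5814*b^4 - 19.494*b^3 + 6.0107*b^2 + 4.9224*b - 1.68)/(0.0289*b^4 + 0.969*b^3 + 8.3265*b^2 + 3.42*b + 0.36)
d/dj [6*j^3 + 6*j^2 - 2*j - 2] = 18*j^2 + 12*j - 2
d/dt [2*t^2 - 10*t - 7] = 4*t - 10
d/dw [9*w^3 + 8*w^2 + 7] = w*(27*w + 16)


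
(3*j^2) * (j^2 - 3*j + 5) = 3*j^4 - 9*j^3 + 15*j^2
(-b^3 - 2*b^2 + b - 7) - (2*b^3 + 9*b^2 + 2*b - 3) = -3*b^3 - 11*b^2 - b - 4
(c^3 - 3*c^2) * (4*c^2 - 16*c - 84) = 4*c^5 - 28*c^4 - 36*c^3 + 252*c^2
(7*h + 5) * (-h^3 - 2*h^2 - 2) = -7*h^4 - 19*h^3 - 10*h^2 - 14*h - 10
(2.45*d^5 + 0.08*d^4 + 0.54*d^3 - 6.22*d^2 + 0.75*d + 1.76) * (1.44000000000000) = 3.528*d^5 + 0.1152*d^4 + 0.7776*d^3 - 8.9568*d^2 + 1.08*d + 2.5344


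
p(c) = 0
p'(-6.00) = 0.00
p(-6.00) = 0.00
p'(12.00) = 0.00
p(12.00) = 0.00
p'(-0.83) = 0.00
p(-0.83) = 0.00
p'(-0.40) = 0.00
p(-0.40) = 0.00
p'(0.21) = 0.00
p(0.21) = 0.00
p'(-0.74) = 0.00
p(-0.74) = 0.00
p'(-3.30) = 0.00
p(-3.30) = 0.00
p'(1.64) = 0.00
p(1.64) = 0.00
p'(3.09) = 0.00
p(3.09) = 0.00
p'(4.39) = 0.00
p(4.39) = 0.00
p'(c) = 0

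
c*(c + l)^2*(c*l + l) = c^4*l + 2*c^3*l^2 + c^3*l + c^2*l^3 + 2*c^2*l^2 + c*l^3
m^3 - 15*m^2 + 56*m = m*(m - 8)*(m - 7)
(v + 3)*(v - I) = v^2 + 3*v - I*v - 3*I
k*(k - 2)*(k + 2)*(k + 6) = k^4 + 6*k^3 - 4*k^2 - 24*k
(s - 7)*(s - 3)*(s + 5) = s^3 - 5*s^2 - 29*s + 105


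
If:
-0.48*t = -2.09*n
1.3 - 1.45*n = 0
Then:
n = 0.90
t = 3.90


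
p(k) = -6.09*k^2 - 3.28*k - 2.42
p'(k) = -12.18*k - 3.28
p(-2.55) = -33.66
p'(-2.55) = 27.78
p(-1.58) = -12.44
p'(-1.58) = 15.96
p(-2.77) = -40.06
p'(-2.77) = 30.46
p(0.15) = -3.05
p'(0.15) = -5.11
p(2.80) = -59.35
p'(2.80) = -37.38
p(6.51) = -281.87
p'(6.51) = -82.57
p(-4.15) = -93.69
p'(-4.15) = 47.27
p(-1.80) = -16.25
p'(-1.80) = 18.64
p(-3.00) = -47.39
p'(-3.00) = 33.26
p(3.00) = -67.07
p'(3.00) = -39.82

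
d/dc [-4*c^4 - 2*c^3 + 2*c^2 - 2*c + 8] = -16*c^3 - 6*c^2 + 4*c - 2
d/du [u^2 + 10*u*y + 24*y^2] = 2*u + 10*y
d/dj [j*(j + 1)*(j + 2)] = 3*j^2 + 6*j + 2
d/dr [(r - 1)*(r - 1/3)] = 2*r - 4/3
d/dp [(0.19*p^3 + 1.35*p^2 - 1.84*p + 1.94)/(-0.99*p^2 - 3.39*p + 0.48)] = (-0.1881*p^4 - 1.2882*p^3 - 6.1245*p^2 + 5.1372*p + 5.6934)/(0.9801*p^4 + 6.7122*p^3 + 10.5417*p^2 - 3.2544*p + 0.2304)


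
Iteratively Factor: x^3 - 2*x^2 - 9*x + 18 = (x + 3)*(x^2 - 5*x + 6) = (x - 3)*(x + 3)*(x - 2)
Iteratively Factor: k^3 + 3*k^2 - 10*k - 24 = (k - 3)*(k^2 + 6*k + 8) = (k - 3)*(k + 2)*(k + 4)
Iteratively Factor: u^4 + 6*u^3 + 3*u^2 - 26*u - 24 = (u + 4)*(u^3 + 2*u^2 - 5*u - 6) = (u - 2)*(u + 4)*(u^2 + 4*u + 3) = (u - 2)*(u + 3)*(u + 4)*(u + 1)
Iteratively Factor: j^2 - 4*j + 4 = (j - 2)*(j - 2)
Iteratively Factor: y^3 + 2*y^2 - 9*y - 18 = (y + 2)*(y^2 - 9) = (y + 2)*(y + 3)*(y - 3)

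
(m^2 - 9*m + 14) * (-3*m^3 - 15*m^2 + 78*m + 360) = -3*m^5 + 12*m^4 + 171*m^3 - 552*m^2 - 2148*m + 5040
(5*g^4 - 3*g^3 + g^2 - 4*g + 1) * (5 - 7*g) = -35*g^5 + 46*g^4 - 22*g^3 + 33*g^2 - 27*g + 5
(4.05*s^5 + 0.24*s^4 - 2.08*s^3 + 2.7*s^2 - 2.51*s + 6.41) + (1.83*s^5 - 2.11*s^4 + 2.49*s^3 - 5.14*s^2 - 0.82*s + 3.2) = 5.88*s^5 - 1.87*s^4 + 0.41*s^3 - 2.44*s^2 - 3.33*s + 9.61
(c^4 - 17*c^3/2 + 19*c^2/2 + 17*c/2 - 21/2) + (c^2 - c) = c^4 - 17*c^3/2 + 21*c^2/2 + 15*c/2 - 21/2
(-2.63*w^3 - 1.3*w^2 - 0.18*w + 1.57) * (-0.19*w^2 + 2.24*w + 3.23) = 0.4997*w^5 - 5.6442*w^4 - 11.3727*w^3 - 4.9005*w^2 + 2.9354*w + 5.0711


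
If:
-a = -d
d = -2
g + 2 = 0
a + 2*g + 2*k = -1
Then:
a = -2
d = -2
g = -2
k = 5/2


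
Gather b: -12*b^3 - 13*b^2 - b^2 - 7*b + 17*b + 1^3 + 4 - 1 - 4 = -12*b^3 - 14*b^2 + 10*b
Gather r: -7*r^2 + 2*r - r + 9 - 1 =-7*r^2 + r + 8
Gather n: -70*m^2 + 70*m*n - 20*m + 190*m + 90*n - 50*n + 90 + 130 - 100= -70*m^2 + 170*m + n*(70*m + 40) + 120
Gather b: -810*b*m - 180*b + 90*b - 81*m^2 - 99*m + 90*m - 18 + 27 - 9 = b*(-810*m - 90) - 81*m^2 - 9*m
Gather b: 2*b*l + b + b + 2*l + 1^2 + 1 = b*(2*l + 2) + 2*l + 2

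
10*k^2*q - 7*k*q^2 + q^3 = q*(-5*k + q)*(-2*k + q)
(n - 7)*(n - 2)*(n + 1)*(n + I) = n^4 - 8*n^3 + I*n^3 + 5*n^2 - 8*I*n^2 + 14*n + 5*I*n + 14*I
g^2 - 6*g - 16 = (g - 8)*(g + 2)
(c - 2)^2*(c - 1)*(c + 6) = c^4 + c^3 - 22*c^2 + 44*c - 24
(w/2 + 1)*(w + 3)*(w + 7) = w^3/2 + 6*w^2 + 41*w/2 + 21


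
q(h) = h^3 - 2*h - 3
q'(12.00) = 430.00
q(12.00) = 1701.00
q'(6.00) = 106.00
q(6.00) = 201.00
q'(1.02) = 1.12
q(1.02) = -3.98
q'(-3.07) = 26.27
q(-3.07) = -25.79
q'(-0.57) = -1.03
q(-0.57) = -2.05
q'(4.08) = 47.94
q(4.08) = 56.76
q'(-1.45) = 4.31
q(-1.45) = -3.15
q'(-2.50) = 16.75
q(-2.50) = -13.62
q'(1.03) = 1.18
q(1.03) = -3.97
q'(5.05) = 74.51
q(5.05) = 115.69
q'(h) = 3*h^2 - 2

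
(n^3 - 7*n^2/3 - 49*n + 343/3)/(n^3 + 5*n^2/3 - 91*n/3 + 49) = (n - 7)/(n - 3)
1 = 1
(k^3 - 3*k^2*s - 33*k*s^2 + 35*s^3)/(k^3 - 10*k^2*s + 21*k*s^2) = (-k^2 - 4*k*s + 5*s^2)/(k*(-k + 3*s))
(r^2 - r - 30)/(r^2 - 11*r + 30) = (r + 5)/(r - 5)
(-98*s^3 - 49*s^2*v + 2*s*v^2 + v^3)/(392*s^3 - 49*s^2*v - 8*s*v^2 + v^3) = (-2*s - v)/(8*s - v)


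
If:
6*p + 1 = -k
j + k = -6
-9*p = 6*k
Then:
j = -19/3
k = 1/3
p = -2/9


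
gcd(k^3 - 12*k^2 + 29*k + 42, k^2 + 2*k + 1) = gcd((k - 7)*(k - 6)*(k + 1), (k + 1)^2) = k + 1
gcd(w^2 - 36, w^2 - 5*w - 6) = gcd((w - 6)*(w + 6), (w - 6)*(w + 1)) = w - 6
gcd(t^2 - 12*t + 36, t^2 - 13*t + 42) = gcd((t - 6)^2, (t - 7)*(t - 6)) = t - 6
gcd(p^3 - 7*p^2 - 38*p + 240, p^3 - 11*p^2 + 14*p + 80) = p^2 - 13*p + 40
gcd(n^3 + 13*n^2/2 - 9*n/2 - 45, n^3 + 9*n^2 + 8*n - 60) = n + 6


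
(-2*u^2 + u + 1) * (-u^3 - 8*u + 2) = 2*u^5 - u^4 + 15*u^3 - 12*u^2 - 6*u + 2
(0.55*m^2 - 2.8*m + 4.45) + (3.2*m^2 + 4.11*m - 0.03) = 3.75*m^2 + 1.31*m + 4.42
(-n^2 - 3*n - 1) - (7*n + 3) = -n^2 - 10*n - 4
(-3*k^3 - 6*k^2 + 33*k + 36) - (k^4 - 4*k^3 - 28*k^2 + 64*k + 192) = -k^4 + k^3 + 22*k^2 - 31*k - 156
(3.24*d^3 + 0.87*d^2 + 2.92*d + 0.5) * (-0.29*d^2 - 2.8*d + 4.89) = -0.9396*d^5 - 9.3243*d^4 + 12.5608*d^3 - 4.0667*d^2 + 12.8788*d + 2.445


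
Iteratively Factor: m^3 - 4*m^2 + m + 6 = (m - 2)*(m^2 - 2*m - 3) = (m - 2)*(m + 1)*(m - 3)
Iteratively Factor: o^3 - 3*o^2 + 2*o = (o - 2)*(o^2 - o) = (o - 2)*(o - 1)*(o)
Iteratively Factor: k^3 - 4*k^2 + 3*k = (k - 1)*(k^2 - 3*k) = (k - 3)*(k - 1)*(k)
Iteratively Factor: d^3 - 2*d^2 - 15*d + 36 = (d + 4)*(d^2 - 6*d + 9) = (d - 3)*(d + 4)*(d - 3)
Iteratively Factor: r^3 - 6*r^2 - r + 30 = (r - 5)*(r^2 - r - 6) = (r - 5)*(r - 3)*(r + 2)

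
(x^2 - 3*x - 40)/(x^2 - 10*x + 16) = (x + 5)/(x - 2)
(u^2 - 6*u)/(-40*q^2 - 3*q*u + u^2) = u*(6 - u)/(40*q^2 + 3*q*u - u^2)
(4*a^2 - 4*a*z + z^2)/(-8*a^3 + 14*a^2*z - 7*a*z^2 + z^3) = (-2*a + z)/(4*a^2 - 5*a*z + z^2)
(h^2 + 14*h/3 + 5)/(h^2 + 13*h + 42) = (h^2 + 14*h/3 + 5)/(h^2 + 13*h + 42)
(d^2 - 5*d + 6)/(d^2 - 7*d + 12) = (d - 2)/(d - 4)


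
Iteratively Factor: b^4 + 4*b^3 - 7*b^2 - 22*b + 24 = (b - 1)*(b^3 + 5*b^2 - 2*b - 24) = (b - 1)*(b + 4)*(b^2 + b - 6) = (b - 1)*(b + 3)*(b + 4)*(b - 2)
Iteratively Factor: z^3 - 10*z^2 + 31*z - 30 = (z - 2)*(z^2 - 8*z + 15) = (z - 3)*(z - 2)*(z - 5)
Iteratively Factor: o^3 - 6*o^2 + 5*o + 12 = (o - 4)*(o^2 - 2*o - 3) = (o - 4)*(o - 3)*(o + 1)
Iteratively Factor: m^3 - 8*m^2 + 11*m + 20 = (m - 5)*(m^2 - 3*m - 4) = (m - 5)*(m - 4)*(m + 1)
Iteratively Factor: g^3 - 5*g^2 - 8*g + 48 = (g - 4)*(g^2 - g - 12) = (g - 4)^2*(g + 3)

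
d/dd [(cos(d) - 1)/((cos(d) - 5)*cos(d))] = (sin(d) + 5*sin(d)/cos(d)^2 - 2*tan(d))/(cos(d) - 5)^2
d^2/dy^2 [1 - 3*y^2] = -6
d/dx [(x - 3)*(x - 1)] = 2*x - 4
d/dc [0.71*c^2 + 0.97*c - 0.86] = 1.42*c + 0.97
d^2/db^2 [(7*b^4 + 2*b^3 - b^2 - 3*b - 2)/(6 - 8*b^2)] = (-112*b^6 + 252*b^4 + 24*b^3 - 246*b^2 + 54*b + 33)/(64*b^6 - 144*b^4 + 108*b^2 - 27)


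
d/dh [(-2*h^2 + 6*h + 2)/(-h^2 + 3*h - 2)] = 6*(2*h - 3)/(h^2 - 3*h + 2)^2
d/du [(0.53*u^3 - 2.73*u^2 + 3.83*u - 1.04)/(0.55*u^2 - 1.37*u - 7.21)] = (0.2915*u^4 - 1.4522*u^3 - 9.8303*u^2 + 40.5106*u - 29.0391)/(0.3025*u^4 - 1.507*u^3 - 6.0541*u^2 + 19.7554*u + 51.9841)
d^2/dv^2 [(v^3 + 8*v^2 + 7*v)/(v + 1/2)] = 4*(4*v^3 + 6*v^2 + 3*v - 6)/(8*v^3 + 12*v^2 + 6*v + 1)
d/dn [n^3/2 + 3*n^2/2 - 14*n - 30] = 3*n^2/2 + 3*n - 14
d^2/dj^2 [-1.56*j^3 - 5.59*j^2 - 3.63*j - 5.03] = -9.36*j - 11.18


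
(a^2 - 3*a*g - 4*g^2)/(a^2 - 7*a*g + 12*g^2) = (a + g)/(a - 3*g)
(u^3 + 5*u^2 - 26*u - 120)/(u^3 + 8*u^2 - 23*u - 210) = (u + 4)/(u + 7)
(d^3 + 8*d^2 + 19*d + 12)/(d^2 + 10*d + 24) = (d^2 + 4*d + 3)/(d + 6)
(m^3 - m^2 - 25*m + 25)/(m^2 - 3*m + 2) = (m^2 - 25)/(m - 2)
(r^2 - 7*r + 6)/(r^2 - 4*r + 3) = (r - 6)/(r - 3)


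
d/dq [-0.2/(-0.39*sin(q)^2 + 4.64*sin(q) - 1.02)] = (0.928 - 0.156*sin(q))*cos(q)/(0.39*sin(q)^2 - 4.64*sin(q) + 1.02)^2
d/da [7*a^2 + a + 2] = 14*a + 1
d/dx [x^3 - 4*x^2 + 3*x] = 3*x^2 - 8*x + 3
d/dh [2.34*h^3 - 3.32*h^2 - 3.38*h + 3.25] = 7.02*h^2 - 6.64*h - 3.38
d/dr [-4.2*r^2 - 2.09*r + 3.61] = -8.4*r - 2.09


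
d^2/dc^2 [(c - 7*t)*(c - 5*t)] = 2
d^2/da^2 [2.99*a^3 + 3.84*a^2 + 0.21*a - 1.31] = 17.94*a + 7.68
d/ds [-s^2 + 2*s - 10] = 2 - 2*s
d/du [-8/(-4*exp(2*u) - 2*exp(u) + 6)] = (-16*exp(u) - 4)*exp(u)/(2*exp(2*u) + exp(u) - 3)^2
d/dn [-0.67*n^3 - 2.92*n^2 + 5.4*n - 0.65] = -2.01*n^2 - 5.84*n + 5.4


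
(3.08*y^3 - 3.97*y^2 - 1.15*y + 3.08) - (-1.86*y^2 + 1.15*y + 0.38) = 3.08*y^3 - 2.11*y^2 - 2.3*y + 2.7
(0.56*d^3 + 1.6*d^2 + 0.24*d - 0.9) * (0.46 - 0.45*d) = -0.252*d^4 - 0.4624*d^3 + 0.628*d^2 + 0.5154*d - 0.414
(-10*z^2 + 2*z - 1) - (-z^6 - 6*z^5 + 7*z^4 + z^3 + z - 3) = z^6 + 6*z^5 - 7*z^4 - z^3 - 10*z^2 + z + 2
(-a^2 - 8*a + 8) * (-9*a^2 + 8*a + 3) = 9*a^4 + 64*a^3 - 139*a^2 + 40*a + 24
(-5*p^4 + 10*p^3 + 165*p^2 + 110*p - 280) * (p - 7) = -5*p^5 + 45*p^4 + 95*p^3 - 1045*p^2 - 1050*p + 1960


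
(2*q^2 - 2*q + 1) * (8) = 16*q^2 - 16*q + 8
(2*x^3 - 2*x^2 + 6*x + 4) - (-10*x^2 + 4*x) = 2*x^3 + 8*x^2 + 2*x + 4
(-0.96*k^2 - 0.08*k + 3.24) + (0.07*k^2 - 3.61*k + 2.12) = -0.89*k^2 - 3.69*k + 5.36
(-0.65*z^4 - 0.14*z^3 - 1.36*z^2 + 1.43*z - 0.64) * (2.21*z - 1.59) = -1.4365*z^5 + 0.7241*z^4 - 2.783*z^3 + 5.3227*z^2 - 3.6881*z + 1.0176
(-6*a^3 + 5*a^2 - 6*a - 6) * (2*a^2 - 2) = -12*a^5 + 10*a^4 - 22*a^2 + 12*a + 12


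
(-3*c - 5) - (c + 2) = -4*c - 7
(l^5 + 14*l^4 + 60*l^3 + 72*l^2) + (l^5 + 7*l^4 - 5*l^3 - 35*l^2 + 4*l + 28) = 2*l^5 + 21*l^4 + 55*l^3 + 37*l^2 + 4*l + 28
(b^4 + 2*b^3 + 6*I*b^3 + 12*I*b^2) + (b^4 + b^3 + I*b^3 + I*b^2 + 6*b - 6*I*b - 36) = 2*b^4 + 3*b^3 + 7*I*b^3 + 13*I*b^2 + 6*b - 6*I*b - 36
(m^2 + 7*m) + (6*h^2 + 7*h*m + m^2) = 6*h^2 + 7*h*m + 2*m^2 + 7*m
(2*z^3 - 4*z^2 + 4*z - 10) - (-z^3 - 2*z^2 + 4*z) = 3*z^3 - 2*z^2 - 10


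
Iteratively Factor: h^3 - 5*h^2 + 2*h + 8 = (h + 1)*(h^2 - 6*h + 8) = (h - 4)*(h + 1)*(h - 2)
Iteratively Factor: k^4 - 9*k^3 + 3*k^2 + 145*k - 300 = (k + 4)*(k^3 - 13*k^2 + 55*k - 75) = (k - 5)*(k + 4)*(k^2 - 8*k + 15) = (k - 5)^2*(k + 4)*(k - 3)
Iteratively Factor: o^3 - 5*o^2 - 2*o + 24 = (o - 3)*(o^2 - 2*o - 8) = (o - 3)*(o + 2)*(o - 4)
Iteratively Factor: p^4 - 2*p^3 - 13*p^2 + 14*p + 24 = (p + 3)*(p^3 - 5*p^2 + 2*p + 8) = (p - 4)*(p + 3)*(p^2 - p - 2) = (p - 4)*(p + 1)*(p + 3)*(p - 2)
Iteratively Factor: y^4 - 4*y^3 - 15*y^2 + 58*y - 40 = (y - 1)*(y^3 - 3*y^2 - 18*y + 40) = (y - 2)*(y - 1)*(y^2 - y - 20) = (y - 2)*(y - 1)*(y + 4)*(y - 5)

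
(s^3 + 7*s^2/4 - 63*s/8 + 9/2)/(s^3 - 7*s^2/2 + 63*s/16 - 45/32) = 4*(s + 4)/(4*s - 5)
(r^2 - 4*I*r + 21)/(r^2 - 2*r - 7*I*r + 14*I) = (r + 3*I)/(r - 2)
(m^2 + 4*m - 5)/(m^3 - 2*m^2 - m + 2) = (m + 5)/(m^2 - m - 2)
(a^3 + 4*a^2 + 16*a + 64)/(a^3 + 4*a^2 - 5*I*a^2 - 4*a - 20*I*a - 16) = (a + 4*I)/(a - I)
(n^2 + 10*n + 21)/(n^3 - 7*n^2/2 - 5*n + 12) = 2*(n^2 + 10*n + 21)/(2*n^3 - 7*n^2 - 10*n + 24)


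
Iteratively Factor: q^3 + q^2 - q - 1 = (q + 1)*(q^2 - 1) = (q - 1)*(q + 1)*(q + 1)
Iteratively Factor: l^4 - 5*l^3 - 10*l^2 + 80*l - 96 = (l + 4)*(l^3 - 9*l^2 + 26*l - 24) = (l - 2)*(l + 4)*(l^2 - 7*l + 12) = (l - 4)*(l - 2)*(l + 4)*(l - 3)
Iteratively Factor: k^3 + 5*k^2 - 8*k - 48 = (k - 3)*(k^2 + 8*k + 16) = (k - 3)*(k + 4)*(k + 4)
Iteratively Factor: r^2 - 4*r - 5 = (r - 5)*(r + 1)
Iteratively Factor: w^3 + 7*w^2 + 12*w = (w + 3)*(w^2 + 4*w) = (w + 3)*(w + 4)*(w)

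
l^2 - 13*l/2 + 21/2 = (l - 7/2)*(l - 3)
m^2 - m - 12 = (m - 4)*(m + 3)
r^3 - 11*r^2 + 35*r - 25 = (r - 5)^2*(r - 1)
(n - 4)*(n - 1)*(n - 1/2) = n^3 - 11*n^2/2 + 13*n/2 - 2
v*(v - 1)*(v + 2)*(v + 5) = v^4 + 6*v^3 + 3*v^2 - 10*v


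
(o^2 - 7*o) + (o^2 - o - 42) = 2*o^2 - 8*o - 42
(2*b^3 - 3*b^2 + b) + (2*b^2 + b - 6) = 2*b^3 - b^2 + 2*b - 6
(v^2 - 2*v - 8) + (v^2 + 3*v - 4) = 2*v^2 + v - 12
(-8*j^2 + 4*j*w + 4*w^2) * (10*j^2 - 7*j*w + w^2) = -80*j^4 + 96*j^3*w + 4*j^2*w^2 - 24*j*w^3 + 4*w^4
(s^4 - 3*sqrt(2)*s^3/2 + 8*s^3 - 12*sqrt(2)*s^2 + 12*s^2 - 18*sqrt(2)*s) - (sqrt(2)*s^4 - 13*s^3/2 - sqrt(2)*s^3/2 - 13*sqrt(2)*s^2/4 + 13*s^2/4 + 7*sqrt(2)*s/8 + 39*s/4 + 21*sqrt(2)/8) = -sqrt(2)*s^4 + s^4 - sqrt(2)*s^3 + 29*s^3/2 - 35*sqrt(2)*s^2/4 + 35*s^2/4 - 151*sqrt(2)*s/8 - 39*s/4 - 21*sqrt(2)/8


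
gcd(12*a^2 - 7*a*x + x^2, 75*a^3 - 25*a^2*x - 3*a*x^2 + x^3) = -3*a + x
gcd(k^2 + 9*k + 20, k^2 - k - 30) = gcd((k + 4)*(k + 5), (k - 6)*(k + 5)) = k + 5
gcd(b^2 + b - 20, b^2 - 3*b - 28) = 1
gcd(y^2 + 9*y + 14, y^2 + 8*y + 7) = y + 7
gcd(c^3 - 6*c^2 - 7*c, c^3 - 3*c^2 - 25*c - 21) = c^2 - 6*c - 7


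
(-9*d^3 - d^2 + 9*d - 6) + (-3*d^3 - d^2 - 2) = -12*d^3 - 2*d^2 + 9*d - 8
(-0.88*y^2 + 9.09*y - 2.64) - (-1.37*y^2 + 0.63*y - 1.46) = 0.49*y^2 + 8.46*y - 1.18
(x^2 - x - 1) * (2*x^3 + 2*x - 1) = 2*x^5 - 2*x^4 - 3*x^2 - x + 1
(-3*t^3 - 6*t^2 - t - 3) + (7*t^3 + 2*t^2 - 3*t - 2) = 4*t^3 - 4*t^2 - 4*t - 5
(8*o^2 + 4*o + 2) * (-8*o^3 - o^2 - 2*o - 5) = -64*o^5 - 40*o^4 - 36*o^3 - 50*o^2 - 24*o - 10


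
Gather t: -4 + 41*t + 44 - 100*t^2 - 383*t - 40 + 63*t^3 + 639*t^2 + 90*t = 63*t^3 + 539*t^2 - 252*t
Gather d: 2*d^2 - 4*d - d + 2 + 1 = 2*d^2 - 5*d + 3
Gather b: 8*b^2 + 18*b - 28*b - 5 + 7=8*b^2 - 10*b + 2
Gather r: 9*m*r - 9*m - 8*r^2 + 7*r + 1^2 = -9*m - 8*r^2 + r*(9*m + 7) + 1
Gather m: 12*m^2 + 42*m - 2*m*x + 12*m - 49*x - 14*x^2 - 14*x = 12*m^2 + m*(54 - 2*x) - 14*x^2 - 63*x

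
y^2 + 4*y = y*(y + 4)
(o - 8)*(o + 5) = o^2 - 3*o - 40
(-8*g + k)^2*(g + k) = 64*g^3 + 48*g^2*k - 15*g*k^2 + k^3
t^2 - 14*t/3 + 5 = (t - 3)*(t - 5/3)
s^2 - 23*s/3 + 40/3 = (s - 5)*(s - 8/3)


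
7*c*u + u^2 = u*(7*c + u)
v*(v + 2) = v^2 + 2*v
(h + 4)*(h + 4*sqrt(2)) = h^2 + 4*h + 4*sqrt(2)*h + 16*sqrt(2)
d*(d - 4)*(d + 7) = d^3 + 3*d^2 - 28*d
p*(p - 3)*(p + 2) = p^3 - p^2 - 6*p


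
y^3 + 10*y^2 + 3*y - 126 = (y - 3)*(y + 6)*(y + 7)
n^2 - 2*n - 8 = (n - 4)*(n + 2)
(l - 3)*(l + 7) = l^2 + 4*l - 21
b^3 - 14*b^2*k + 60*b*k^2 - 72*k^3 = (b - 6*k)^2*(b - 2*k)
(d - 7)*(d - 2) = d^2 - 9*d + 14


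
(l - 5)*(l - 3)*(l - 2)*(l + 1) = l^4 - 9*l^3 + 21*l^2 + l - 30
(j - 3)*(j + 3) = j^2 - 9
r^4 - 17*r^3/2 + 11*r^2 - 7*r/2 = r*(r - 7)*(r - 1)*(r - 1/2)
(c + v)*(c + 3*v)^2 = c^3 + 7*c^2*v + 15*c*v^2 + 9*v^3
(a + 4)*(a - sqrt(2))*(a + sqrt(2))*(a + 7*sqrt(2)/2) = a^4 + 4*a^3 + 7*sqrt(2)*a^3/2 - 2*a^2 + 14*sqrt(2)*a^2 - 7*sqrt(2)*a - 8*a - 28*sqrt(2)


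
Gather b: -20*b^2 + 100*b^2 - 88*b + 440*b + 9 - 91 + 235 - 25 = 80*b^2 + 352*b + 128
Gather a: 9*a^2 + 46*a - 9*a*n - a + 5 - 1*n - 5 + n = 9*a^2 + a*(45 - 9*n)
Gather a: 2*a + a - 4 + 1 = 3*a - 3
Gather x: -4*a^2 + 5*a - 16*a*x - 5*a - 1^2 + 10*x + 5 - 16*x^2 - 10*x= -4*a^2 - 16*a*x - 16*x^2 + 4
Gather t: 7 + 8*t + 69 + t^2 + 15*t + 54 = t^2 + 23*t + 130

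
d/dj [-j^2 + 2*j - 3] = 2 - 2*j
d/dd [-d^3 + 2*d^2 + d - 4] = -3*d^2 + 4*d + 1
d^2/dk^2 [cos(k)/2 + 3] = -cos(k)/2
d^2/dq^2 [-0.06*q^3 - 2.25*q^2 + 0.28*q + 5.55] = -0.36*q - 4.5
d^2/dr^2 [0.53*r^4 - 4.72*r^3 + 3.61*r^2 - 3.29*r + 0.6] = 6.36*r^2 - 28.32*r + 7.22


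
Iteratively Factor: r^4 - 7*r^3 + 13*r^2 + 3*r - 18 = (r - 3)*(r^3 - 4*r^2 + r + 6) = (r - 3)^2*(r^2 - r - 2) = (r - 3)^2*(r - 2)*(r + 1)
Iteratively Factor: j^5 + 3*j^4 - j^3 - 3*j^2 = (j + 1)*(j^4 + 2*j^3 - 3*j^2) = j*(j + 1)*(j^3 + 2*j^2 - 3*j) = j*(j + 1)*(j + 3)*(j^2 - j) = j^2*(j + 1)*(j + 3)*(j - 1)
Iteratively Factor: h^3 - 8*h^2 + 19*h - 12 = (h - 4)*(h^2 - 4*h + 3) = (h - 4)*(h - 3)*(h - 1)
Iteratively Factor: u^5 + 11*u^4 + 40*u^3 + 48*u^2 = (u + 4)*(u^4 + 7*u^3 + 12*u^2) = u*(u + 4)*(u^3 + 7*u^2 + 12*u) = u^2*(u + 4)*(u^2 + 7*u + 12) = u^2*(u + 4)^2*(u + 3)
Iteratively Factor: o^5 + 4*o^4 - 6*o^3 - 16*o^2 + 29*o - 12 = (o - 1)*(o^4 + 5*o^3 - o^2 - 17*o + 12) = (o - 1)*(o + 4)*(o^3 + o^2 - 5*o + 3) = (o - 1)^2*(o + 4)*(o^2 + 2*o - 3) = (o - 1)^3*(o + 4)*(o + 3)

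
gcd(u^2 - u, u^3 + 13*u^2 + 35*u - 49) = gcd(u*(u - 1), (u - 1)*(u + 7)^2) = u - 1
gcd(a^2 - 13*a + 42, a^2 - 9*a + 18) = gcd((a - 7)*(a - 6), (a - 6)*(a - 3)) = a - 6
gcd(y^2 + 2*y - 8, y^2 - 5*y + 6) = y - 2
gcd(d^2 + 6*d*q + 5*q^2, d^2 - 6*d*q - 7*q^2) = d + q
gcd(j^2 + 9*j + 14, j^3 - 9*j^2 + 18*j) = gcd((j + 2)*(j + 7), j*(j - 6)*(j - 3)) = 1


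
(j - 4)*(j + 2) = j^2 - 2*j - 8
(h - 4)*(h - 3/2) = h^2 - 11*h/2 + 6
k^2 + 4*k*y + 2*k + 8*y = (k + 2)*(k + 4*y)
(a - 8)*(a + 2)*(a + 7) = a^3 + a^2 - 58*a - 112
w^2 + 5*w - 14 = (w - 2)*(w + 7)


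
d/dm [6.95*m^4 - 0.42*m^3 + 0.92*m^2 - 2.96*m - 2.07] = 27.8*m^3 - 1.26*m^2 + 1.84*m - 2.96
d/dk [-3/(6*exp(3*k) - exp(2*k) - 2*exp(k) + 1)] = 6*(9*exp(2*k) - exp(k) - 1)*exp(k)/(6*exp(3*k) - exp(2*k) - 2*exp(k) + 1)^2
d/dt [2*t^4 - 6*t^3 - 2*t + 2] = 8*t^3 - 18*t^2 - 2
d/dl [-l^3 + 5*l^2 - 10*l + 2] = -3*l^2 + 10*l - 10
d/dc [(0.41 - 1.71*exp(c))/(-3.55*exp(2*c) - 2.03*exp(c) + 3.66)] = (-6.0705*exp(2*c) + 2.911*exp(c) - 5.4263)*exp(c)/(12.6025*exp(4*c) + 14.413*exp(3*c) - 21.8651*exp(2*c) - 14.8596*exp(c) + 13.3956)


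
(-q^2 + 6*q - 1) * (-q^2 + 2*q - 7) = q^4 - 8*q^3 + 20*q^2 - 44*q + 7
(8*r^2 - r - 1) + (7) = 8*r^2 - r + 6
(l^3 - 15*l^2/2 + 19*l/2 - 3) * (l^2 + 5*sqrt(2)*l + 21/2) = l^5 - 15*l^4/2 + 5*sqrt(2)*l^4 - 75*sqrt(2)*l^3/2 + 20*l^3 - 327*l^2/4 + 95*sqrt(2)*l^2/2 - 15*sqrt(2)*l + 399*l/4 - 63/2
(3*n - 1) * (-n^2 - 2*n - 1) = -3*n^3 - 5*n^2 - n + 1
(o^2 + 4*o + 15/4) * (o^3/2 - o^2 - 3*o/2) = o^5/2 + o^4 - 29*o^3/8 - 39*o^2/4 - 45*o/8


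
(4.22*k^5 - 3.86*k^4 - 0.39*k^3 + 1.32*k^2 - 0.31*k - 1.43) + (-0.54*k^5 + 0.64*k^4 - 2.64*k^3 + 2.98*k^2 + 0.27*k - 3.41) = 3.68*k^5 - 3.22*k^4 - 3.03*k^3 + 4.3*k^2 - 0.04*k - 4.84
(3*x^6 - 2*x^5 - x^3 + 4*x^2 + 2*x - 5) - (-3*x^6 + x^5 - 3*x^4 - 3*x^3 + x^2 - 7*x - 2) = 6*x^6 - 3*x^5 + 3*x^4 + 2*x^3 + 3*x^2 + 9*x - 3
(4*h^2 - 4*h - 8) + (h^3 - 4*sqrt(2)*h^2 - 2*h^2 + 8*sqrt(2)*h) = h^3 - 4*sqrt(2)*h^2 + 2*h^2 - 4*h + 8*sqrt(2)*h - 8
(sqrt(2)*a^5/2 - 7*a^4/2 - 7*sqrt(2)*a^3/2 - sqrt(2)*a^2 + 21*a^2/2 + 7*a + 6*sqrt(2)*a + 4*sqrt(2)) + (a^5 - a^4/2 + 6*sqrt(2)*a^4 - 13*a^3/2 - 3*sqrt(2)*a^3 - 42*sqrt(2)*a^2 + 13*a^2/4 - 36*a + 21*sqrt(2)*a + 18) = sqrt(2)*a^5/2 + a^5 - 4*a^4 + 6*sqrt(2)*a^4 - 13*sqrt(2)*a^3/2 - 13*a^3/2 - 43*sqrt(2)*a^2 + 55*a^2/4 - 29*a + 27*sqrt(2)*a + 4*sqrt(2) + 18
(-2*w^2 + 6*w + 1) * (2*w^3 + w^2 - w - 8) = -4*w^5 + 10*w^4 + 10*w^3 + 11*w^2 - 49*w - 8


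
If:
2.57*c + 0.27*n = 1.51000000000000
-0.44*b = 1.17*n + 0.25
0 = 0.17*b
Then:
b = 0.00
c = 0.61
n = -0.21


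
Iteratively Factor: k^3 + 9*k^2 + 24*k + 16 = (k + 4)*(k^2 + 5*k + 4) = (k + 1)*(k + 4)*(k + 4)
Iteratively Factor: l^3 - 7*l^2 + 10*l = (l - 2)*(l^2 - 5*l) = l*(l - 2)*(l - 5)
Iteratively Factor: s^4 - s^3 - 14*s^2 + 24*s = (s - 2)*(s^3 + s^2 - 12*s) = s*(s - 2)*(s^2 + s - 12) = s*(s - 2)*(s + 4)*(s - 3)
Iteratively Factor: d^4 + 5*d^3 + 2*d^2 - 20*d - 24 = (d + 2)*(d^3 + 3*d^2 - 4*d - 12) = (d - 2)*(d + 2)*(d^2 + 5*d + 6) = (d - 2)*(d + 2)^2*(d + 3)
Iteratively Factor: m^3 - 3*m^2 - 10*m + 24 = (m + 3)*(m^2 - 6*m + 8) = (m - 4)*(m + 3)*(m - 2)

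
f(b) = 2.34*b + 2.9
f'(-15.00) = 2.34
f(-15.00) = -32.20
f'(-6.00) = 2.34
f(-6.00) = -11.14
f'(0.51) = 2.34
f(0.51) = 4.09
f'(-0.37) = 2.34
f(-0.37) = 2.03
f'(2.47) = 2.34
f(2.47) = 8.68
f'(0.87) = 2.34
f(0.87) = 4.94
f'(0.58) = 2.34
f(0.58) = 4.26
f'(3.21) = 2.34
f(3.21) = 10.41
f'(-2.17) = 2.34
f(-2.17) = -2.18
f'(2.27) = 2.34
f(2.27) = 8.21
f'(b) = 2.34000000000000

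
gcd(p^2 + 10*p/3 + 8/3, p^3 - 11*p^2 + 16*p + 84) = p + 2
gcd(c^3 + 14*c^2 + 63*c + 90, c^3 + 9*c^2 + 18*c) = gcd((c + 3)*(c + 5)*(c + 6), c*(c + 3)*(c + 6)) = c^2 + 9*c + 18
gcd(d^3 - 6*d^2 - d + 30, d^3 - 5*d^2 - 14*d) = d + 2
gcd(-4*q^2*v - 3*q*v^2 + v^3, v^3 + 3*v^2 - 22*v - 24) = 1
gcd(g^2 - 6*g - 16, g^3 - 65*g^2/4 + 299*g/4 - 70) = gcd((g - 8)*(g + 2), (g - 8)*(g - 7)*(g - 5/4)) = g - 8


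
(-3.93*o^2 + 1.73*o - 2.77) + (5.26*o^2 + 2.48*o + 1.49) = 1.33*o^2 + 4.21*o - 1.28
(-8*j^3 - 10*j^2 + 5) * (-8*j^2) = 64*j^5 + 80*j^4 - 40*j^2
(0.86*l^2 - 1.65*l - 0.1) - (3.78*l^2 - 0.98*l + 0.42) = -2.92*l^2 - 0.67*l - 0.52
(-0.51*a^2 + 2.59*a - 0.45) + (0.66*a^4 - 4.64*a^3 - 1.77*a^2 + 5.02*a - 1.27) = 0.66*a^4 - 4.64*a^3 - 2.28*a^2 + 7.61*a - 1.72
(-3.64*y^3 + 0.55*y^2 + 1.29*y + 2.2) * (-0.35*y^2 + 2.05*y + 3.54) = 1.274*y^5 - 7.6545*y^4 - 12.2096*y^3 + 3.8215*y^2 + 9.0766*y + 7.788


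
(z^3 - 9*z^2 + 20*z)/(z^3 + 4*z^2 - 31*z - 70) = z*(z - 4)/(z^2 + 9*z + 14)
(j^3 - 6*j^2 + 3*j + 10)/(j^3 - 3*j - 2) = (j - 5)/(j + 1)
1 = 1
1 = 1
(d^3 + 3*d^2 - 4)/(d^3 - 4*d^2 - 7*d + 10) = (d + 2)/(d - 5)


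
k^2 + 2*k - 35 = (k - 5)*(k + 7)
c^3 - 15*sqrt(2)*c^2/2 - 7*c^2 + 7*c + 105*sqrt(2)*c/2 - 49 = (c - 7)*(c - 7*sqrt(2))*(c - sqrt(2)/2)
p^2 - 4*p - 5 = (p - 5)*(p + 1)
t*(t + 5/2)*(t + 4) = t^3 + 13*t^2/2 + 10*t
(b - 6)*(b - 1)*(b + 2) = b^3 - 5*b^2 - 8*b + 12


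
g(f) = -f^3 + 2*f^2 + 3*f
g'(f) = -3*f^2 + 4*f + 3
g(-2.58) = 22.75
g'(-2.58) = -27.29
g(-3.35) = 49.99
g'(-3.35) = -44.07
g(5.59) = -95.41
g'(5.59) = -68.38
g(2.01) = 5.99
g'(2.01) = -1.08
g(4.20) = -26.21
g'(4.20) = -33.12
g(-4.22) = 98.11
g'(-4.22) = -67.31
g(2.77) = 2.40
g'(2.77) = -8.94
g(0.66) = 2.56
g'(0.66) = 4.33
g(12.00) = -1404.00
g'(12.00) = -381.00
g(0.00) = 0.00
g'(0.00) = 3.00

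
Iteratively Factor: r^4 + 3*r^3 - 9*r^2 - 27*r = (r)*(r^3 + 3*r^2 - 9*r - 27) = r*(r + 3)*(r^2 - 9) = r*(r + 3)^2*(r - 3)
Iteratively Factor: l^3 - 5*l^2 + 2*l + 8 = (l - 4)*(l^2 - l - 2) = (l - 4)*(l - 2)*(l + 1)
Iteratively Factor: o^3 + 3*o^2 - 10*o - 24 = (o + 2)*(o^2 + o - 12) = (o + 2)*(o + 4)*(o - 3)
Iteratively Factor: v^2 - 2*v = (v - 2)*(v)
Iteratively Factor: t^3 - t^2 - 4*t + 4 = (t + 2)*(t^2 - 3*t + 2) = (t - 2)*(t + 2)*(t - 1)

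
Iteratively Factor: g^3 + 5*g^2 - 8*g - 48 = (g + 4)*(g^2 + g - 12) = (g + 4)^2*(g - 3)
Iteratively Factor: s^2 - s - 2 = (s - 2)*(s + 1)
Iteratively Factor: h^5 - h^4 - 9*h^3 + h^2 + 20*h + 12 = (h + 1)*(h^4 - 2*h^3 - 7*h^2 + 8*h + 12) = (h - 3)*(h + 1)*(h^3 + h^2 - 4*h - 4) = (h - 3)*(h - 2)*(h + 1)*(h^2 + 3*h + 2) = (h - 3)*(h - 2)*(h + 1)*(h + 2)*(h + 1)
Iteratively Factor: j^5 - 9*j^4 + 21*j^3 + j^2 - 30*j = (j)*(j^4 - 9*j^3 + 21*j^2 + j - 30) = j*(j - 5)*(j^3 - 4*j^2 + j + 6) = j*(j - 5)*(j - 2)*(j^2 - 2*j - 3) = j*(j - 5)*(j - 3)*(j - 2)*(j + 1)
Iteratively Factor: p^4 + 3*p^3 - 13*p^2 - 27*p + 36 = (p - 3)*(p^3 + 6*p^2 + 5*p - 12) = (p - 3)*(p + 3)*(p^2 + 3*p - 4) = (p - 3)*(p + 3)*(p + 4)*(p - 1)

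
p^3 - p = p*(p - 1)*(p + 1)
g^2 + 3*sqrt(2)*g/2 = g*(g + 3*sqrt(2)/2)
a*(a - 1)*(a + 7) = a^3 + 6*a^2 - 7*a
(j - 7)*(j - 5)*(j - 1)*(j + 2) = j^4 - 11*j^3 + 21*j^2 + 59*j - 70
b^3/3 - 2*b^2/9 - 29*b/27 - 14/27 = (b/3 + 1/3)*(b - 7/3)*(b + 2/3)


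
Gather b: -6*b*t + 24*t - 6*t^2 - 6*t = -6*b*t - 6*t^2 + 18*t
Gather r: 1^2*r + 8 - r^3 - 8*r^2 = -r^3 - 8*r^2 + r + 8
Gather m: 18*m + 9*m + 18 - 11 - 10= 27*m - 3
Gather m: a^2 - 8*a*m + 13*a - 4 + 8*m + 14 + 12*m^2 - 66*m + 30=a^2 + 13*a + 12*m^2 + m*(-8*a - 58) + 40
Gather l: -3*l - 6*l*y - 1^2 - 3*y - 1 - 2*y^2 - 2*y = l*(-6*y - 3) - 2*y^2 - 5*y - 2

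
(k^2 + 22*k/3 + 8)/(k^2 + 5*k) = (k^2 + 22*k/3 + 8)/(k*(k + 5))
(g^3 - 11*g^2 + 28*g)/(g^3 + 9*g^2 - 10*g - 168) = g*(g - 7)/(g^2 + 13*g + 42)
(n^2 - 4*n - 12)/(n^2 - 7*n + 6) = (n + 2)/(n - 1)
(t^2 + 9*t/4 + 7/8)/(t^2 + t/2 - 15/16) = 2*(8*t^2 + 18*t + 7)/(16*t^2 + 8*t - 15)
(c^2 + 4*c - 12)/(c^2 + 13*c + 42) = (c - 2)/(c + 7)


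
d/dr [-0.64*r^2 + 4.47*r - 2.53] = 4.47 - 1.28*r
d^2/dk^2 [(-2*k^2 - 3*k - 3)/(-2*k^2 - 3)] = (24*k^3 - 108*k)/(8*k^6 + 36*k^4 + 54*k^2 + 27)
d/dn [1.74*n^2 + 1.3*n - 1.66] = 3.48*n + 1.3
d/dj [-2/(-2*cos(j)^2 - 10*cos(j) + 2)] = (2*cos(j) + 5)*sin(j)/(-sin(j)^2 + 5*cos(j))^2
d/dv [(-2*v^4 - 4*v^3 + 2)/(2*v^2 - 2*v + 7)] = 4*(-2*v^5 + v^4 - 10*v^3 - 21*v^2 - 2*v + 1)/(4*v^4 - 8*v^3 + 32*v^2 - 28*v + 49)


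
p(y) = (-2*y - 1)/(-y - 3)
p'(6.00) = 0.06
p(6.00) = 1.44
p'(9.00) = 0.03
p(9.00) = 1.58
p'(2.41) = 0.17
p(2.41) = 1.08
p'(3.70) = 0.11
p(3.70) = 1.25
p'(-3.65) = 11.83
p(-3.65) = 9.69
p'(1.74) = 0.22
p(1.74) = 0.95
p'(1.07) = 0.30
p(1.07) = 0.77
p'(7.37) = 0.05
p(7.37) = 1.52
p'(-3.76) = 8.66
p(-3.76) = 8.58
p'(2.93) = 0.14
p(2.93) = 1.16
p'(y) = (-2*y - 1)/(-y - 3)^2 - 2/(-y - 3)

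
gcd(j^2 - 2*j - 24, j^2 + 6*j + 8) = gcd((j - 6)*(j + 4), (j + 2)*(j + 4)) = j + 4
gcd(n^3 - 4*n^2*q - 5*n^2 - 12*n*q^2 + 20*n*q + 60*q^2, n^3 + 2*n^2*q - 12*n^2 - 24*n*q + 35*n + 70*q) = n^2 + 2*n*q - 5*n - 10*q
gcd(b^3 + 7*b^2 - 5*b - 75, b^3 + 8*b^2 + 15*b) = b + 5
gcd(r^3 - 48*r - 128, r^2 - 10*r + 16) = r - 8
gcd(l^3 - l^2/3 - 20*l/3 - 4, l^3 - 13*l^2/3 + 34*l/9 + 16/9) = 1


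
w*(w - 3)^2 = w^3 - 6*w^2 + 9*w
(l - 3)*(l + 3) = l^2 - 9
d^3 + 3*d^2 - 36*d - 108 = (d - 6)*(d + 3)*(d + 6)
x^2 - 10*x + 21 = (x - 7)*(x - 3)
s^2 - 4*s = s*(s - 4)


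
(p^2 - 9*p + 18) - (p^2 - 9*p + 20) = -2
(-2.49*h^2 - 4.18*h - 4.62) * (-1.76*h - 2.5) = 4.3824*h^3 + 13.5818*h^2 + 18.5812*h + 11.55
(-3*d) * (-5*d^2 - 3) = 15*d^3 + 9*d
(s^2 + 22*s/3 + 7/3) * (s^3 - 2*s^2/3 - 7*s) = s^5 + 20*s^4/3 - 86*s^3/9 - 476*s^2/9 - 49*s/3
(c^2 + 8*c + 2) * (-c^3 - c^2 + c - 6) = -c^5 - 9*c^4 - 9*c^3 - 46*c - 12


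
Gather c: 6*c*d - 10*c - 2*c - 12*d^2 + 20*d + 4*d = c*(6*d - 12) - 12*d^2 + 24*d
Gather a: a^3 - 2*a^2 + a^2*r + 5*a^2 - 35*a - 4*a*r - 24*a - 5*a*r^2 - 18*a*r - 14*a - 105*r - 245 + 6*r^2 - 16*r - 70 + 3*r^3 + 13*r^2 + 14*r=a^3 + a^2*(r + 3) + a*(-5*r^2 - 22*r - 73) + 3*r^3 + 19*r^2 - 107*r - 315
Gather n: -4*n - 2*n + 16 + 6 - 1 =21 - 6*n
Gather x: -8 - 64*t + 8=-64*t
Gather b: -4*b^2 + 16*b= -4*b^2 + 16*b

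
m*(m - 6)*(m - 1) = m^3 - 7*m^2 + 6*m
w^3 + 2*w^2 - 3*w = w*(w - 1)*(w + 3)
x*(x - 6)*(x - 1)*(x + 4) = x^4 - 3*x^3 - 22*x^2 + 24*x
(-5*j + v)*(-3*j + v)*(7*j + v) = 105*j^3 - 41*j^2*v - j*v^2 + v^3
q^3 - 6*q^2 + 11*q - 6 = (q - 3)*(q - 2)*(q - 1)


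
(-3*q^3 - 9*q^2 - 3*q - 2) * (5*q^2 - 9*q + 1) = -15*q^5 - 18*q^4 + 63*q^3 + 8*q^2 + 15*q - 2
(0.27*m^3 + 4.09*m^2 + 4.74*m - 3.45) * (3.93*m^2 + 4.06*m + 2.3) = 1.0611*m^5 + 17.1699*m^4 + 35.8546*m^3 + 15.0929*m^2 - 3.105*m - 7.935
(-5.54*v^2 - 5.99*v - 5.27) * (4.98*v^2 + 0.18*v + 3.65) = -27.5892*v^4 - 30.8274*v^3 - 47.5438*v^2 - 22.8121*v - 19.2355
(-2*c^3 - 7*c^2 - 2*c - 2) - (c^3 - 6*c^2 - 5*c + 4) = -3*c^3 - c^2 + 3*c - 6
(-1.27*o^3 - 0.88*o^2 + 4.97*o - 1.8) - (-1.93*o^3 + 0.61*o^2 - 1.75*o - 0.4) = 0.66*o^3 - 1.49*o^2 + 6.72*o - 1.4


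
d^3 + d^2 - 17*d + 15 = (d - 3)*(d - 1)*(d + 5)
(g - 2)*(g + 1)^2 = g^3 - 3*g - 2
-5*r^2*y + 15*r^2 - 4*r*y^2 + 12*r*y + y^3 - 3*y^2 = (-5*r + y)*(r + y)*(y - 3)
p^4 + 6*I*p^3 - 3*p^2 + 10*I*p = p*(p - I)*(p + 2*I)*(p + 5*I)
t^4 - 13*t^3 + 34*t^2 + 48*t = t*(t - 8)*(t - 6)*(t + 1)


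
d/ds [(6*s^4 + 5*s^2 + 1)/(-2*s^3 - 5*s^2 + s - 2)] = (-12*s^6 - 60*s^5 + 28*s^4 - 48*s^3 + 11*s^2 - 10*s - 1)/(4*s^6 + 20*s^5 + 21*s^4 - 2*s^3 + 21*s^2 - 4*s + 4)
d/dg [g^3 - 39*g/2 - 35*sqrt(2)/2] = 3*g^2 - 39/2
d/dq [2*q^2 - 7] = 4*q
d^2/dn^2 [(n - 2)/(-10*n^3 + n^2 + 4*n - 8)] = 2*(-4*(n - 2)*(-15*n^2 + n + 2)^2 + (30*n^2 - 2*n + (n - 2)*(30*n - 1) - 4)*(10*n^3 - n^2 - 4*n + 8))/(10*n^3 - n^2 - 4*n + 8)^3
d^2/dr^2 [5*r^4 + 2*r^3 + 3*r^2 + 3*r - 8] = 60*r^2 + 12*r + 6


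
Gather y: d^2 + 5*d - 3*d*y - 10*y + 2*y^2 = d^2 + 5*d + 2*y^2 + y*(-3*d - 10)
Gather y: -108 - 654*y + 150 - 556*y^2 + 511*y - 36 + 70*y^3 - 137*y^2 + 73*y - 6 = 70*y^3 - 693*y^2 - 70*y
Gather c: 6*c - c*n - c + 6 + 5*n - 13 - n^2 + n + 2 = c*(5 - n) - n^2 + 6*n - 5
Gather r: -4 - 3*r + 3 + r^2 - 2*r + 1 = r^2 - 5*r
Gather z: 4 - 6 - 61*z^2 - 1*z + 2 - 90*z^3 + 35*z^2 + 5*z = -90*z^3 - 26*z^2 + 4*z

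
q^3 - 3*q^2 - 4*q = q*(q - 4)*(q + 1)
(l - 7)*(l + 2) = l^2 - 5*l - 14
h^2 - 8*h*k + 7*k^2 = (h - 7*k)*(h - k)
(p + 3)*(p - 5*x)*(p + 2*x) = p^3 - 3*p^2*x + 3*p^2 - 10*p*x^2 - 9*p*x - 30*x^2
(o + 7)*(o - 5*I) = o^2 + 7*o - 5*I*o - 35*I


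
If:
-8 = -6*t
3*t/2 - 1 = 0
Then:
No Solution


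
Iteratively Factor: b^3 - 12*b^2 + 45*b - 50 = (b - 5)*(b^2 - 7*b + 10) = (b - 5)*(b - 2)*(b - 5)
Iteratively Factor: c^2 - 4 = (c - 2)*(c + 2)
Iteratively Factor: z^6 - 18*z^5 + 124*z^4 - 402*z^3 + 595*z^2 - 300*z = (z - 1)*(z^5 - 17*z^4 + 107*z^3 - 295*z^2 + 300*z) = (z - 5)*(z - 1)*(z^4 - 12*z^3 + 47*z^2 - 60*z) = (z - 5)*(z - 4)*(z - 1)*(z^3 - 8*z^2 + 15*z) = (z - 5)^2*(z - 4)*(z - 1)*(z^2 - 3*z) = (z - 5)^2*(z - 4)*(z - 3)*(z - 1)*(z)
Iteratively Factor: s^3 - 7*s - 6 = (s + 2)*(s^2 - 2*s - 3) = (s + 1)*(s + 2)*(s - 3)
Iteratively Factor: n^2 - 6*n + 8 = (n - 4)*(n - 2)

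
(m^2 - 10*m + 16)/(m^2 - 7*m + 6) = (m^2 - 10*m + 16)/(m^2 - 7*m + 6)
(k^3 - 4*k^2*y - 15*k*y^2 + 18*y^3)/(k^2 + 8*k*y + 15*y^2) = (k^2 - 7*k*y + 6*y^2)/(k + 5*y)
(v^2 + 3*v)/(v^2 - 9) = v/(v - 3)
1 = 1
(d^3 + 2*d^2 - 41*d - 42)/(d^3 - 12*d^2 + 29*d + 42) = (d + 7)/(d - 7)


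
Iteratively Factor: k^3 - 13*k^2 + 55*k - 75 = (k - 5)*(k^2 - 8*k + 15) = (k - 5)^2*(k - 3)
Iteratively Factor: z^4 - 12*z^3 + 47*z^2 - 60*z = (z - 5)*(z^3 - 7*z^2 + 12*z) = (z - 5)*(z - 4)*(z^2 - 3*z) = z*(z - 5)*(z - 4)*(z - 3)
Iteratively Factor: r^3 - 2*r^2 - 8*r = (r - 4)*(r^2 + 2*r) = r*(r - 4)*(r + 2)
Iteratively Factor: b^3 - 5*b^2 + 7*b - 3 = (b - 1)*(b^2 - 4*b + 3) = (b - 1)^2*(b - 3)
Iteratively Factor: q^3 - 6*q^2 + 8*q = (q - 2)*(q^2 - 4*q) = q*(q - 2)*(q - 4)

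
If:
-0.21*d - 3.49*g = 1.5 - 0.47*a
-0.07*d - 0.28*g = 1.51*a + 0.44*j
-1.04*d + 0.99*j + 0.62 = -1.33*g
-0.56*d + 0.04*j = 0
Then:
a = 0.10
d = -0.01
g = -0.42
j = -0.07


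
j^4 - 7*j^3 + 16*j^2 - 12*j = j*(j - 3)*(j - 2)^2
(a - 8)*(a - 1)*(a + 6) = a^3 - 3*a^2 - 46*a + 48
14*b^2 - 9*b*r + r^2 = (-7*b + r)*(-2*b + r)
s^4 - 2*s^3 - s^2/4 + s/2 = s*(s - 2)*(s - 1/2)*(s + 1/2)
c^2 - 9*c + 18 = (c - 6)*(c - 3)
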